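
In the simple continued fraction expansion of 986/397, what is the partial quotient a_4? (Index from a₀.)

986 = 2·397 + 192   →  a_0 = 2
397 = 2·192 + 13   →  a_1 = 2
192 = 14·13 + 10   →  a_2 = 14
13 = 1·10 + 3   →  a_3 = 1
10 = 3·3 + 1   →  a_4 = 3

3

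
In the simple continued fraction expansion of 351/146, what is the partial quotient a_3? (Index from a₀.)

351 = 2·146 + 59   →  a_0 = 2
146 = 2·59 + 28   →  a_1 = 2
59 = 2·28 + 3   →  a_2 = 2
28 = 9·3 + 1   →  a_3 = 9

9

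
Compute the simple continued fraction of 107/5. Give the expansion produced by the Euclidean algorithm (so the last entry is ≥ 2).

107 = 21×5 + 2
5 = 2×2 + 1
2 = 2×1 + 0  (stop)
So 107/5 = [21; 2, 2].

[21; 2, 2]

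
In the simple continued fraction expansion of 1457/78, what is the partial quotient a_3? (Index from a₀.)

1457 = 18·78 + 53   →  a_0 = 18
78 = 1·53 + 25   →  a_1 = 1
53 = 2·25 + 3   →  a_2 = 2
25 = 8·3 + 1   →  a_3 = 8

8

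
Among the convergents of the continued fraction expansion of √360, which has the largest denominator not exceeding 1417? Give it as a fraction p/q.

26658/1405

√360 = [18; 1, 36, …] (period length 2).
Convergents:
  p_0/q_0 = 18/1
  p_1/q_1 = 19/1
  p_2/q_2 = 702/37
  p_3/q_3 = 721/38
  p_4/q_4 = 26658/1405
  p_5/q_5 = 27379/1443
q_4 = 1405 ≤ 1417 < 1443 = q_5, so the answer is 26658/1405.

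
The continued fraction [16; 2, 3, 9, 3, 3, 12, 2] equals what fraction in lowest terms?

Using pₖ = aₖpₖ₋₁ + pₖ₋₂ and qₖ = aₖqₖ₋₁ + qₖ₋₂:
  k=0: a=16, p=16, q=1
  k=1: a=2, p=33, q=2
  k=2: a=3, p=115, q=7
  k=3: a=9, p=1068, q=65
  k=4: a=3, p=3319, q=202
  k=5: a=3, p=11025, q=671
  k=6: a=12, p=135619, q=8254
  k=7: a=2, p=282263, q=17179

282263/17179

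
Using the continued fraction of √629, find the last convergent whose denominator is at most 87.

√629 = [25; 12, 1, 1, 12, 50, …] (period length 5).
Convergents:
  p_0/q_0 = 25/1
  p_1/q_1 = 301/12
  p_2/q_2 = 326/13
  p_3/q_3 = 627/25
  p_4/q_4 = 7850/313
q_3 = 25 ≤ 87 < 313 = q_4, so the answer is 627/25.

627/25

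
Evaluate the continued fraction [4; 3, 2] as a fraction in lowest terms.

Using pₖ = aₖpₖ₋₁ + pₖ₋₂ and qₖ = aₖqₖ₋₁ + qₖ₋₂:
  k=0: a=4, p=4, q=1
  k=1: a=3, p=13, q=3
  k=2: a=2, p=30, q=7

30/7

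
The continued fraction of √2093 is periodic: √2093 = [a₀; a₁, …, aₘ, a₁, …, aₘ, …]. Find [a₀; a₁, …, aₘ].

a₀ = ⌊√2093⌋ = 45.
With m₀=0, d₀=1 and mₖ₊₁ = dₖaₖ − mₖ, dₖ₊₁ = (n − mₖ₊₁²)/dₖ, aₖ₊₁ = ⌊(a₀+mₖ₊₁)/dₖ₊₁⌋:
  k=1: m=45, d=68, a=1
  k=2: m=23, d=23, a=2
  k=3: m=23, d=68, a=1
  k=4: m=45, d=1, a=90
d=1 and a=2a₀=90 at k=4, so the next step gives (m, d) = (45, 68) again — its k=1 value — and the period has length 4.

[45; 1, 2, 1, 90]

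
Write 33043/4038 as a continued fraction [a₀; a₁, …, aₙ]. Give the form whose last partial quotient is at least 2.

33043 = 8·4038 + 739
4038 = 5·739 + 343
739 = 2·343 + 53
343 = 6·53 + 25
53 = 2·25 + 3
25 = 8·3 + 1
3 = 3·1 + 0  (stop)
So 33043/4038 = [8; 5, 2, 6, 2, 8, 3].

[8; 5, 2, 6, 2, 8, 3]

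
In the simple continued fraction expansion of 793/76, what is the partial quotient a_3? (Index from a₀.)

3

793 = 10·76 + 33   →  a_0 = 10
76 = 2·33 + 10   →  a_1 = 2
33 = 3·10 + 3   →  a_2 = 3
10 = 3·3 + 1   →  a_3 = 3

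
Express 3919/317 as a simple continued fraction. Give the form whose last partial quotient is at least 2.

3919 = 12×317 + 115
317 = 2×115 + 87
115 = 1×87 + 28
87 = 3×28 + 3
28 = 9×3 + 1
3 = 3×1 + 0  (stop)
So 3919/317 = [12; 2, 1, 3, 9, 3].

[12; 2, 1, 3, 9, 3]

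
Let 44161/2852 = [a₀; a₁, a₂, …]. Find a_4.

44161 = 15·2852 + 1381   →  a_0 = 15
2852 = 2·1381 + 90   →  a_1 = 2
1381 = 15·90 + 31   →  a_2 = 15
90 = 2·31 + 28   →  a_3 = 2
31 = 1·28 + 3   →  a_4 = 1

1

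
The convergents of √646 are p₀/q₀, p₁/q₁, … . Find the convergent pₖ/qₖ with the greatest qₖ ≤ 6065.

77495/3049

√646 = [25; 2, 2, 2, 50, …] (period length 4).
Convergents:
  p_0/q_0 = 25/1
  p_1/q_1 = 51/2
  p_2/q_2 = 127/5
  p_3/q_3 = 305/12
  p_4/q_4 = 15377/605
  p_5/q_5 = 31059/1222
  p_6/q_6 = 77495/3049
  p_7/q_7 = 186049/7320
q_6 = 3049 ≤ 6065 < 7320 = q_7, so the answer is 77495/3049.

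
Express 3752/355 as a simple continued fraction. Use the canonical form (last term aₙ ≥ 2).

[10; 1, 1, 3, 8, 6]

3752 = 10*355 + 202
355 = 1*202 + 153
202 = 1*153 + 49
153 = 3*49 + 6
49 = 8*6 + 1
6 = 6*1 + 0  (stop)
So 3752/355 = [10; 1, 1, 3, 8, 6].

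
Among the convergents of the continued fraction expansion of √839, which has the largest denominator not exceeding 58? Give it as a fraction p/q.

√839 = [28; 1, 27, 1, 56, …] (period length 4).
Convergents:
  p_0/q_0 = 28/1
  p_1/q_1 = 29/1
  p_2/q_2 = 811/28
  p_3/q_3 = 840/29
  p_4/q_4 = 47851/1652
q_3 = 29 ≤ 58 < 1652 = q_4, so the answer is 840/29.

840/29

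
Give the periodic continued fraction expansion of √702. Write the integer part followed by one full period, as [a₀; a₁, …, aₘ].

[26; 2, 52]

a₀ = ⌊√702⌋ = 26.
With m₀=0, d₀=1 and mₖ₊₁ = dₖaₖ − mₖ, dₖ₊₁ = (n − mₖ₊₁²)/dₖ, aₖ₊₁ = ⌊(a₀+mₖ₊₁)/dₖ₊₁⌋:
  k=1: m=26, d=26, a=2
  k=2: m=26, d=1, a=52
d=1 and a=2a₀=52 at k=2, so the next step gives (m, d) = (26, 26) again — its k=1 value — and the period has length 2.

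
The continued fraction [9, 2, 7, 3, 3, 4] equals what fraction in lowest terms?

Fold from the inside: start with 4/1.
  3 + 1/4 = 13/4
  3 + 4/13 = 43/13
  7 + 13/43 = 314/43
  2 + 43/314 = 671/314
  9 + 314/671 = 6353/671

6353/671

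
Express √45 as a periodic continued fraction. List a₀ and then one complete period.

[6; 1, 2, 2, 2, 1, 12]

a₀ = ⌊√45⌋ = 6.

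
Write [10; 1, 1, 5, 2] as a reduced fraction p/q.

Fold from the inside: start with 2/1.
  5 + 1/2 = 11/2
  1 + 2/11 = 13/11
  1 + 11/13 = 24/13
  10 + 13/24 = 253/24

253/24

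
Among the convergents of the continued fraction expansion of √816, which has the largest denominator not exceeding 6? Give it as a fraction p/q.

57/2

√816 = [28; 1, 1, 3, 3, 3, 1, 1, 56, …] (period length 8).
Convergents:
  p_0/q_0 = 28/1
  p_1/q_1 = 29/1
  p_2/q_2 = 57/2
  p_3/q_3 = 200/7
q_2 = 2 ≤ 6 < 7 = q_3, so the answer is 57/2.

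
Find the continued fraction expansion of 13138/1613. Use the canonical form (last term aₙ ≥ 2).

[8; 6, 1, 8, 2, 1, 3, 2]

13138 = 8×1613 + 234
1613 = 6×234 + 209
234 = 1×209 + 25
209 = 8×25 + 9
25 = 2×9 + 7
9 = 1×7 + 2
7 = 3×2 + 1
2 = 2×1 + 0  (stop)
So 13138/1613 = [8; 6, 1, 8, 2, 1, 3, 2].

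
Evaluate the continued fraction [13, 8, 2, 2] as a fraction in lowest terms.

551/42

Using pₖ = aₖpₖ₋₁ + pₖ₋₂ and qₖ = aₖqₖ₋₁ + qₖ₋₂:
  k=0: a=13, p=13, q=1
  k=1: a=8, p=105, q=8
  k=2: a=2, p=223, q=17
  k=3: a=2, p=551, q=42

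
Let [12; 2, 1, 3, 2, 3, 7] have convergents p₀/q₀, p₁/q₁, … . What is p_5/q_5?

Using pₖ = aₖpₖ₋₁ + pₖ₋₂, qₖ = aₖqₖ₋₁ + qₖ₋₂ (with p₋₁=1, p₋₂=0, q₋₁=0, q₋₂=1):
  k=0: a=12, p=12, q=1
  k=1: a=2, p=25, q=2
  k=2: a=1, p=37, q=3
  k=3: a=3, p=136, q=11
  k=4: a=2, p=309, q=25
  k=5: a=3, p=1063, q=86

1063/86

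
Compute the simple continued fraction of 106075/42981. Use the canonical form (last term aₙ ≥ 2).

106075 = 2·42981 + 20113
42981 = 2·20113 + 2755
20113 = 7·2755 + 828
2755 = 3·828 + 271
828 = 3·271 + 15
271 = 18·15 + 1
15 = 15·1 + 0  (stop)
So 106075/42981 = [2; 2, 7, 3, 3, 18, 15].

[2; 2, 7, 3, 3, 18, 15]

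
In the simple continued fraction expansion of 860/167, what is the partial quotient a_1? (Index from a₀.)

6

860 = 5·167 + 25   →  a_0 = 5
167 = 6·25 + 17   →  a_1 = 6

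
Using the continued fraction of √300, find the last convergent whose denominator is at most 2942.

√300 = [17; 3, 8, 3, 34, …] (period length 4).
Convergents:
  p_0/q_0 = 17/1
  p_1/q_1 = 52/3
  p_2/q_2 = 433/25
  p_3/q_3 = 1351/78
  p_4/q_4 = 46367/2677
  p_5/q_5 = 140452/8109
q_4 = 2677 ≤ 2942 < 8109 = q_5, so the answer is 46367/2677.

46367/2677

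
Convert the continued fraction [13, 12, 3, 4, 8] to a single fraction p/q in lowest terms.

Fold from the inside: start with 8/1.
  4 + 1/8 = 33/8
  3 + 8/33 = 107/33
  12 + 33/107 = 1317/107
  13 + 107/1317 = 17228/1317

17228/1317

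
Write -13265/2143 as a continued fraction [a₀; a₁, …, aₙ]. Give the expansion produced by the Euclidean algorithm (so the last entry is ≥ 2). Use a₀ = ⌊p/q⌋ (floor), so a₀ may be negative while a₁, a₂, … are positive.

[-7; 1, 4, 3, 1, 3, 3, 8]

-13265 = -7·2143 + 1736
2143 = 1·1736 + 407
1736 = 4·407 + 108
407 = 3·108 + 83
108 = 1·83 + 25
83 = 3·25 + 8
25 = 3·8 + 1
8 = 8·1 + 0  (stop)
So -13265/2143 = [-7; 1, 4, 3, 1, 3, 3, 8].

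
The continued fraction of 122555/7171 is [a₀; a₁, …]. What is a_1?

122555 = 17·7171 + 648   →  a_0 = 17
7171 = 11·648 + 43   →  a_1 = 11

11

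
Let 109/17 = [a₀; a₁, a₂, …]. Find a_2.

2

109 = 6·17 + 7   →  a_0 = 6
17 = 2·7 + 3   →  a_1 = 2
7 = 2·3 + 1   →  a_2 = 2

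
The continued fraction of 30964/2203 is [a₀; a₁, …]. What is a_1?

30964 = 14·2203 + 122   →  a_0 = 14
2203 = 18·122 + 7   →  a_1 = 18

18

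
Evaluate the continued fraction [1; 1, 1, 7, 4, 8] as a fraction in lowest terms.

Using pₖ = aₖpₖ₋₁ + pₖ₋₂ and qₖ = aₖqₖ₋₁ + qₖ₋₂:
  k=0: a=1, p=1, q=1
  k=1: a=1, p=2, q=1
  k=2: a=1, p=3, q=2
  k=3: a=7, p=23, q=15
  k=4: a=4, p=95, q=62
  k=5: a=8, p=783, q=511

783/511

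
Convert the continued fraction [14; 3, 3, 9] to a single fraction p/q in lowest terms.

Using pₖ = aₖpₖ₋₁ + pₖ₋₂ and qₖ = aₖqₖ₋₁ + qₖ₋₂:
  k=0: a=14, p=14, q=1
  k=1: a=3, p=43, q=3
  k=2: a=3, p=143, q=10
  k=3: a=9, p=1330, q=93

1330/93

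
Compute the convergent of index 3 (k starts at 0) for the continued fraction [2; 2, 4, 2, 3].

Using pₖ = aₖpₖ₋₁ + pₖ₋₂, qₖ = aₖqₖ₋₁ + qₖ₋₂ (with p₋₁=1, p₋₂=0, q₋₁=0, q₋₂=1):
  k=0: a=2, p=2, q=1
  k=1: a=2, p=5, q=2
  k=2: a=4, p=22, q=9
  k=3: a=2, p=49, q=20

49/20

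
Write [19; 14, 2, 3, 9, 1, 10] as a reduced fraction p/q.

Fold from the inside: start with 10/1.
  1 + 1/10 = 11/10
  9 + 10/11 = 109/11
  3 + 11/109 = 338/109
  2 + 109/338 = 785/338
  14 + 338/785 = 11328/785
  19 + 785/11328 = 216017/11328

216017/11328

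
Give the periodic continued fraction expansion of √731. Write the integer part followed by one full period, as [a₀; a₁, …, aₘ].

[27; 27, 54]

a₀ = ⌊√731⌋ = 27.
With m₀=0, d₀=1 and mₖ₊₁ = dₖaₖ − mₖ, dₖ₊₁ = (n − mₖ₊₁²)/dₖ, aₖ₊₁ = ⌊(a₀+mₖ₊₁)/dₖ₊₁⌋:
  k=1: m=27, d=2, a=27
  k=2: m=27, d=1, a=54
d=1 and a=2a₀=54 at k=2, so the next step gives (m, d) = (27, 2) again — its k=1 value — and the period has length 2.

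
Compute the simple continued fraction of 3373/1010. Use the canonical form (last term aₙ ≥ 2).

3373 = 3·1010 + 343
1010 = 2·343 + 324
343 = 1·324 + 19
324 = 17·19 + 1
19 = 19·1 + 0  (stop)
So 3373/1010 = [3; 2, 1, 17, 19].

[3; 2, 1, 17, 19]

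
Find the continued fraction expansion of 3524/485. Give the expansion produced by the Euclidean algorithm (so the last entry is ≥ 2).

[7; 3, 1, 3, 6, 5]

3524 = 7×485 + 129
485 = 3×129 + 98
129 = 1×98 + 31
98 = 3×31 + 5
31 = 6×5 + 1
5 = 5×1 + 0  (stop)
So 3524/485 = [7; 3, 1, 3, 6, 5].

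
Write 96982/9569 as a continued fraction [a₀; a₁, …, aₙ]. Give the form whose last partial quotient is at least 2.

96982 = 10·9569 + 1292
9569 = 7·1292 + 525
1292 = 2·525 + 242
525 = 2·242 + 41
242 = 5·41 + 37
41 = 1·37 + 4
37 = 9·4 + 1
4 = 4·1 + 0  (stop)
So 96982/9569 = [10; 7, 2, 2, 5, 1, 9, 4].

[10; 7, 2, 2, 5, 1, 9, 4]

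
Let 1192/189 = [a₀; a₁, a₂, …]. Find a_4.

1192 = 6·189 + 58   →  a_0 = 6
189 = 3·58 + 15   →  a_1 = 3
58 = 3·15 + 13   →  a_2 = 3
15 = 1·13 + 2   →  a_3 = 1
13 = 6·2 + 1   →  a_4 = 6

6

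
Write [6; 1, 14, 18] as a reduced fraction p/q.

1879/271

Fold from the inside: start with 18/1.
  14 + 1/18 = 253/18
  1 + 18/253 = 271/253
  6 + 253/271 = 1879/271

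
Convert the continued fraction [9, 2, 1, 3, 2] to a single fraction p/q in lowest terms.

Using pₖ = aₖpₖ₋₁ + pₖ₋₂ and qₖ = aₖqₖ₋₁ + qₖ₋₂:
  k=0: a=9, p=9, q=1
  k=1: a=2, p=19, q=2
  k=2: a=1, p=28, q=3
  k=3: a=3, p=103, q=11
  k=4: a=2, p=234, q=25

234/25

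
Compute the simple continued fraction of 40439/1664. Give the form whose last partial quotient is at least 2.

[24; 3, 3, 4, 12, 1, 2]

40439 = 24×1664 + 503
1664 = 3×503 + 155
503 = 3×155 + 38
155 = 4×38 + 3
38 = 12×3 + 2
3 = 1×2 + 1
2 = 2×1 + 0  (stop)
So 40439/1664 = [24; 3, 3, 4, 12, 1, 2].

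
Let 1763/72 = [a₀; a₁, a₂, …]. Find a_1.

1763 = 24·72 + 35   →  a_0 = 24
72 = 2·35 + 2   →  a_1 = 2

2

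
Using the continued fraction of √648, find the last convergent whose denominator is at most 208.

√648 = [25; 2, 5, 6, 5, 2, 50, …] (period length 6).
Convergents:
  p_0/q_0 = 25/1
  p_1/q_1 = 51/2
  p_2/q_2 = 280/11
  p_3/q_3 = 1731/68
  p_4/q_4 = 8935/351
q_3 = 68 ≤ 208 < 351 = q_4, so the answer is 1731/68.

1731/68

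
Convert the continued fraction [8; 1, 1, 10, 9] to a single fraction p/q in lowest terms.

1628/191

Fold from the inside: start with 9/1.
  10 + 1/9 = 91/9
  1 + 9/91 = 100/91
  1 + 91/100 = 191/100
  8 + 100/191 = 1628/191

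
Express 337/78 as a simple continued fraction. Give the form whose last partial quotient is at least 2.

[4; 3, 8, 3]

337 = 4×78 + 25
78 = 3×25 + 3
25 = 8×3 + 1
3 = 3×1 + 0  (stop)
So 337/78 = [4; 3, 8, 3].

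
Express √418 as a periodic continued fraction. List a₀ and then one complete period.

[20; 2, 4, 20, 4, 2, 40]

a₀ = ⌊√418⌋ = 20.
With m₀=0, d₀=1 and mₖ₊₁ = dₖaₖ − mₖ, dₖ₊₁ = (n − mₖ₊₁²)/dₖ, aₖ₊₁ = ⌊(a₀+mₖ₊₁)/dₖ₊₁⌋:
  k=1: m=20, d=18, a=2
  k=2: m=16, d=9, a=4
  k=3: m=20, d=2, a=20
  k=4: m=20, d=9, a=4
  k=5: m=16, d=18, a=2
  k=6: m=20, d=1, a=40
d=1 and a=2a₀=40 at k=6, so the next step gives (m, d) = (20, 18) again — its k=1 value — and the period has length 6.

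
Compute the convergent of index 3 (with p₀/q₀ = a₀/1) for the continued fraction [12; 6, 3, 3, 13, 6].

Using pₖ = aₖpₖ₋₁ + pₖ₋₂, qₖ = aₖqₖ₋₁ + qₖ₋₂ (with p₋₁=1, p₋₂=0, q₋₁=0, q₋₂=1):
  k=0: a=12, p=12, q=1
  k=1: a=6, p=73, q=6
  k=2: a=3, p=231, q=19
  k=3: a=3, p=766, q=63

766/63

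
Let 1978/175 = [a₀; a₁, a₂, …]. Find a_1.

1978 = 11·175 + 53   →  a_0 = 11
175 = 3·53 + 16   →  a_1 = 3

3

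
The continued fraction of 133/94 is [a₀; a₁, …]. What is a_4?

3

133 = 1·94 + 39   →  a_0 = 1
94 = 2·39 + 16   →  a_1 = 2
39 = 2·16 + 7   →  a_2 = 2
16 = 2·7 + 2   →  a_3 = 2
7 = 3·2 + 1   →  a_4 = 3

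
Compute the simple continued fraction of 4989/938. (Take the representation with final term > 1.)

4989 = 5*938 + 299
938 = 3*299 + 41
299 = 7*41 + 12
41 = 3*12 + 5
12 = 2*5 + 2
5 = 2*2 + 1
2 = 2*1 + 0  (stop)
So 4989/938 = [5; 3, 7, 3, 2, 2, 2].

[5; 3, 7, 3, 2, 2, 2]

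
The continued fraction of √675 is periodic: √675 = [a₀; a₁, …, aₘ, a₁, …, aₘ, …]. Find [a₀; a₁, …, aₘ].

[25; 1, 50]

a₀ = ⌊√675⌋ = 25.
With m₀=0, d₀=1 and mₖ₊₁ = dₖaₖ − mₖ, dₖ₊₁ = (n − mₖ₊₁²)/dₖ, aₖ₊₁ = ⌊(a₀+mₖ₊₁)/dₖ₊₁⌋:
  k=1: m=25, d=50, a=1
  k=2: m=25, d=1, a=50
d=1 and a=2a₀=50 at k=2, so the next step gives (m, d) = (25, 50) again — its k=1 value — and the period has length 2.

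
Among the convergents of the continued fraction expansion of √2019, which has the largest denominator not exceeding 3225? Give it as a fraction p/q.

60615/1349

√2019 = [44; 1, 13, 1, 88, …] (period length 4).
Convergents:
  p_0/q_0 = 44/1
  p_1/q_1 = 45/1
  p_2/q_2 = 629/14
  p_3/q_3 = 674/15
  p_4/q_4 = 59941/1334
  p_5/q_5 = 60615/1349
  p_6/q_6 = 847936/18871
q_5 = 1349 ≤ 3225 < 18871 = q_6, so the answer is 60615/1349.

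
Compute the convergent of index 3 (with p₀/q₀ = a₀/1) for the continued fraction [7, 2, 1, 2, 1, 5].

Using pₖ = aₖpₖ₋₁ + pₖ₋₂, qₖ = aₖqₖ₋₁ + qₖ₋₂ (with p₋₁=1, p₋₂=0, q₋₁=0, q₋₂=1):
  k=0: a=7, p=7, q=1
  k=1: a=2, p=15, q=2
  k=2: a=1, p=22, q=3
  k=3: a=2, p=59, q=8

59/8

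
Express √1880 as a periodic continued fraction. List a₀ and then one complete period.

a₀ = ⌊√1880⌋ = 43.
With m₀=0, d₀=1 and mₖ₊₁ = dₖaₖ − mₖ, dₖ₊₁ = (n − mₖ₊₁²)/dₖ, aₖ₊₁ = ⌊(a₀+mₖ₊₁)/dₖ₊₁⌋:
  k=1: m=43, d=31, a=2
  k=2: m=19, d=49, a=1
  k=3: m=30, d=20, a=3
  k=4: m=30, d=49, a=1
  k=5: m=19, d=31, a=2
  k=6: m=43, d=1, a=86
d=1 and a=2a₀=86 at k=6, so the next step gives (m, d) = (43, 31) again — its k=1 value — and the period has length 6.

[43; 2, 1, 3, 1, 2, 86]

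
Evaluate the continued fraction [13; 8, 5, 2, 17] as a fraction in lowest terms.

Fold from the inside: start with 17/1.
  2 + 1/17 = 35/17
  5 + 17/35 = 192/35
  8 + 35/192 = 1571/192
  13 + 192/1571 = 20615/1571

20615/1571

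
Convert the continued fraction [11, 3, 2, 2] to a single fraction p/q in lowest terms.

Fold from the inside: start with 2/1.
  2 + 1/2 = 5/2
  3 + 2/5 = 17/5
  11 + 5/17 = 192/17

192/17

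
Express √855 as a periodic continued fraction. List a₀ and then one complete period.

a₀ = ⌊√855⌋ = 29.
With m₀=0, d₀=1 and mₖ₊₁ = dₖaₖ − mₖ, dₖ₊₁ = (n − mₖ₊₁²)/dₖ, aₖ₊₁ = ⌊(a₀+mₖ₊₁)/dₖ₊₁⌋:
  k=1: m=29, d=14, a=4
  k=2: m=27, d=9, a=6
  k=3: m=27, d=14, a=4
  k=4: m=29, d=1, a=58
d=1 and a=2a₀=58 at k=4, so the next step gives (m, d) = (29, 14) again — its k=1 value — and the period has length 4.

[29; 4, 6, 4, 58]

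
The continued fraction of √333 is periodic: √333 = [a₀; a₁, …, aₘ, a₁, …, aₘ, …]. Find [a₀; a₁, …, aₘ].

[18; 4, 36]

a₀ = ⌊√333⌋ = 18.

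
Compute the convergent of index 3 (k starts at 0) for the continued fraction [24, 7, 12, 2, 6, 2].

4273/177

Using pₖ = aₖpₖ₋₁ + pₖ₋₂, qₖ = aₖqₖ₋₁ + qₖ₋₂ (with p₋₁=1, p₋₂=0, q₋₁=0, q₋₂=1):
  k=0: a=24, p=24, q=1
  k=1: a=7, p=169, q=7
  k=2: a=12, p=2052, q=85
  k=3: a=2, p=4273, q=177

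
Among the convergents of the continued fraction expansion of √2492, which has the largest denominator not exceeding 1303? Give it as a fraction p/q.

√2492 = [49; 1, 11, 2, 24, 2, 11, 1, 98, …] (period length 8).
Convergents:
  p_0/q_0 = 49/1
  p_1/q_1 = 50/1
  p_2/q_2 = 599/12
  p_3/q_3 = 1248/25
  p_4/q_4 = 30551/612
  p_5/q_5 = 62350/1249
  p_6/q_6 = 716401/14351
q_5 = 1249 ≤ 1303 < 14351 = q_6, so the answer is 62350/1249.

62350/1249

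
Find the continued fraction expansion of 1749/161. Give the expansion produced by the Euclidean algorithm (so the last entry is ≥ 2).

[10; 1, 6, 3, 7]

1749 = 10*161 + 139
161 = 1*139 + 22
139 = 6*22 + 7
22 = 3*7 + 1
7 = 7*1 + 0  (stop)
So 1749/161 = [10; 1, 6, 3, 7].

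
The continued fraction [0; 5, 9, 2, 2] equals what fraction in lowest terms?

Fold from the inside: start with 2/1.
  2 + 1/2 = 5/2
  9 + 2/5 = 47/5
  5 + 5/47 = 240/47
  0 + 47/240 = 47/240

47/240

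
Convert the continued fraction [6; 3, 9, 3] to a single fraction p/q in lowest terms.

550/87

Using pₖ = aₖpₖ₋₁ + pₖ₋₂ and qₖ = aₖqₖ₋₁ + qₖ₋₂:
  k=0: a=6, p=6, q=1
  k=1: a=3, p=19, q=3
  k=2: a=9, p=177, q=28
  k=3: a=3, p=550, q=87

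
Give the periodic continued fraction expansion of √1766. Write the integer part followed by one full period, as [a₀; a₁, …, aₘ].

a₀ = ⌊√1766⌋ = 42.
With m₀=0, d₀=1 and mₖ₊₁ = dₖaₖ − mₖ, dₖ₊₁ = (n − mₖ₊₁²)/dₖ, aₖ₊₁ = ⌊(a₀+mₖ₊₁)/dₖ₊₁⌋:
  k=1: m=42, d=2, a=42
  k=2: m=42, d=1, a=84
d=1 and a=2a₀=84 at k=2, so the next step gives (m, d) = (42, 2) again — its k=1 value — and the period has length 2.

[42; 42, 84]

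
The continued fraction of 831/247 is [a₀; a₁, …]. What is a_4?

831 = 3·247 + 90   →  a_0 = 3
247 = 2·90 + 67   →  a_1 = 2
90 = 1·67 + 23   →  a_2 = 1
67 = 2·23 + 21   →  a_3 = 2
23 = 1·21 + 2   →  a_4 = 1

1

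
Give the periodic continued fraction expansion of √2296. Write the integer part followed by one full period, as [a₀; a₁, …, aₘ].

[47; 1, 10, 1, 94]

a₀ = ⌊√2296⌋ = 47.
With m₀=0, d₀=1 and mₖ₊₁ = dₖaₖ − mₖ, dₖ₊₁ = (n − mₖ₊₁²)/dₖ, aₖ₊₁ = ⌊(a₀+mₖ₊₁)/dₖ₊₁⌋:
  k=1: m=47, d=87, a=1
  k=2: m=40, d=8, a=10
  k=3: m=40, d=87, a=1
  k=4: m=47, d=1, a=94
d=1 and a=2a₀=94 at k=4, so the next step gives (m, d) = (47, 87) again — its k=1 value — and the period has length 4.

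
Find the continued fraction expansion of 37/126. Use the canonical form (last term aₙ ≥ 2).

[0; 3, 2, 2, 7]

37 = 0×126 + 37
126 = 3×37 + 15
37 = 2×15 + 7
15 = 2×7 + 1
7 = 7×1 + 0  (stop)
So 37/126 = [0; 3, 2, 2, 7].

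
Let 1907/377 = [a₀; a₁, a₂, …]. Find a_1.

1907 = 5·377 + 22   →  a_0 = 5
377 = 17·22 + 3   →  a_1 = 17

17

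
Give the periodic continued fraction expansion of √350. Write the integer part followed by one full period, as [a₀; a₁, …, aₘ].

a₀ = ⌊√350⌋ = 18.
With m₀=0, d₀=1 and mₖ₊₁ = dₖaₖ − mₖ, dₖ₊₁ = (n − mₖ₊₁²)/dₖ, aₖ₊₁ = ⌊(a₀+mₖ₊₁)/dₖ₊₁⌋:
  k=1: m=18, d=26, a=1
  k=2: m=8, d=11, a=2
  k=3: m=14, d=14, a=2
  k=4: m=14, d=11, a=2
  k=5: m=8, d=26, a=1
  k=6: m=18, d=1, a=36
d=1 and a=2a₀=36 at k=6, so the next step gives (m, d) = (18, 26) again — its k=1 value — and the period has length 6.

[18; 1, 2, 2, 2, 1, 36]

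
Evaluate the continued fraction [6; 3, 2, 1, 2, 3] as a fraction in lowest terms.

Fold from the inside: start with 3/1.
  2 + 1/3 = 7/3
  1 + 3/7 = 10/7
  2 + 7/10 = 27/10
  3 + 10/27 = 91/27
  6 + 27/91 = 573/91

573/91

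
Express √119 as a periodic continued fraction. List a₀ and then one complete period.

[10; 1, 9, 1, 20]

a₀ = ⌊√119⌋ = 10.
With m₀=0, d₀=1 and mₖ₊₁ = dₖaₖ − mₖ, dₖ₊₁ = (n − mₖ₊₁²)/dₖ, aₖ₊₁ = ⌊(a₀+mₖ₊₁)/dₖ₊₁⌋:
  k=1: m=10, d=19, a=1
  k=2: m=9, d=2, a=9
  k=3: m=9, d=19, a=1
  k=4: m=10, d=1, a=20
d=1 and a=2a₀=20 at k=4, so the next step gives (m, d) = (10, 19) again — its k=1 value — and the period has length 4.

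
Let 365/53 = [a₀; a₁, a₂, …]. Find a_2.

365 = 6·53 + 47   →  a_0 = 6
53 = 1·47 + 6   →  a_1 = 1
47 = 7·6 + 5   →  a_2 = 7

7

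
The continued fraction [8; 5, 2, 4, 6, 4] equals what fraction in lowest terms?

Fold from the inside: start with 4/1.
  6 + 1/4 = 25/4
  4 + 4/25 = 104/25
  2 + 25/104 = 233/104
  5 + 104/233 = 1269/233
  8 + 233/1269 = 10385/1269

10385/1269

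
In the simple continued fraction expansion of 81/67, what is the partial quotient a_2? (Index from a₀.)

81 = 1·67 + 14   →  a_0 = 1
67 = 4·14 + 11   →  a_1 = 4
14 = 1·11 + 3   →  a_2 = 1

1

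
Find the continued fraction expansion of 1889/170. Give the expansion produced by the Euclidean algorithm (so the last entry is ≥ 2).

1889 = 11×170 + 19
170 = 8×19 + 18
19 = 1×18 + 1
18 = 18×1 + 0  (stop)
So 1889/170 = [11; 8, 1, 18].

[11; 8, 1, 18]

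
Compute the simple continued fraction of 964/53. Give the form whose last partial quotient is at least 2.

[18; 5, 3, 3]

964 = 18*53 + 10
53 = 5*10 + 3
10 = 3*3 + 1
3 = 3*1 + 0  (stop)
So 964/53 = [18; 5, 3, 3].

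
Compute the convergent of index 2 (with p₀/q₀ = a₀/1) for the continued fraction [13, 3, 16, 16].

Using pₖ = aₖpₖ₋₁ + pₖ₋₂, qₖ = aₖqₖ₋₁ + qₖ₋₂ (with p₋₁=1, p₋₂=0, q₋₁=0, q₋₂=1):
  k=0: a=13, p=13, q=1
  k=1: a=3, p=40, q=3
  k=2: a=16, p=653, q=49

653/49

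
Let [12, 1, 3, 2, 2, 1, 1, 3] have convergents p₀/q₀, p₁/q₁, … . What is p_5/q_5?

Using pₖ = aₖpₖ₋₁ + pₖ₋₂, qₖ = aₖqₖ₋₁ + qₖ₋₂ (with p₋₁=1, p₋₂=0, q₋₁=0, q₋₂=1):
  k=0: a=12, p=12, q=1
  k=1: a=1, p=13, q=1
  k=2: a=3, p=51, q=4
  k=3: a=2, p=115, q=9
  k=4: a=2, p=281, q=22
  k=5: a=1, p=396, q=31

396/31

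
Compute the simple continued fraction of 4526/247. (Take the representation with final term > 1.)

[18; 3, 11, 2, 3]

4526 = 18×247 + 80
247 = 3×80 + 7
80 = 11×7 + 3
7 = 2×3 + 1
3 = 3×1 + 0  (stop)
So 4526/247 = [18; 3, 11, 2, 3].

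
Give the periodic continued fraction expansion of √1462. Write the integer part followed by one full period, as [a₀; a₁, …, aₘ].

a₀ = ⌊√1462⌋ = 38.

[38; 4, 4, 4, 76]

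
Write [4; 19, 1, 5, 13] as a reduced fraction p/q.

6347/1567

Using pₖ = aₖpₖ₋₁ + pₖ₋₂ and qₖ = aₖqₖ₋₁ + qₖ₋₂:
  k=0: a=4, p=4, q=1
  k=1: a=19, p=77, q=19
  k=2: a=1, p=81, q=20
  k=3: a=5, p=482, q=119
  k=4: a=13, p=6347, q=1567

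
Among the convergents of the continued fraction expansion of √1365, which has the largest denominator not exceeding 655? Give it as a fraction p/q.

√1365 = [36; 1, 17, 2, 17, 1, 72, …] (period length 6).
Convergents:
  p_0/q_0 = 36/1
  p_1/q_1 = 37/1
  p_2/q_2 = 665/18
  p_3/q_3 = 1367/37
  p_4/q_4 = 23904/647
  p_5/q_5 = 25271/684
q_4 = 647 ≤ 655 < 684 = q_5, so the answer is 23904/647.

23904/647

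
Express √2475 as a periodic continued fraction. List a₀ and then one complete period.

a₀ = ⌊√2475⌋ = 49.

[49; 1, 2, 1, 98]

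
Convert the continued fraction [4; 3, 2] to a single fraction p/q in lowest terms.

Using pₖ = aₖpₖ₋₁ + pₖ₋₂ and qₖ = aₖqₖ₋₁ + qₖ₋₂:
  k=0: a=4, p=4, q=1
  k=1: a=3, p=13, q=3
  k=2: a=2, p=30, q=7

30/7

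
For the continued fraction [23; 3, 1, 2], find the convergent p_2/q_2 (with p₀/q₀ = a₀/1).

Using pₖ = aₖpₖ₋₁ + pₖ₋₂, qₖ = aₖqₖ₋₁ + qₖ₋₂ (with p₋₁=1, p₋₂=0, q₋₁=0, q₋₂=1):
  k=0: a=23, p=23, q=1
  k=1: a=3, p=70, q=3
  k=2: a=1, p=93, q=4

93/4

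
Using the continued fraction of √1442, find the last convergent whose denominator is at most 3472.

√1442 = [37; 1, 36, 1, 74, …] (period length 4).
Convergents:
  p_0/q_0 = 37/1
  p_1/q_1 = 38/1
  p_2/q_2 = 1405/37
  p_3/q_3 = 1443/38
  p_4/q_4 = 108187/2849
  p_5/q_5 = 109630/2887
  p_6/q_6 = 4054867/106781
q_5 = 2887 ≤ 3472 < 106781 = q_6, so the answer is 109630/2887.

109630/2887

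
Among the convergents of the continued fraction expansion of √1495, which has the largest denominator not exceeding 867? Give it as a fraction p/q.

26911/696

√1495 = [38; 1, 1, 1, 76, …] (period length 4).
Convergents:
  p_0/q_0 = 38/1
  p_1/q_1 = 39/1
  p_2/q_2 = 77/2
  p_3/q_3 = 116/3
  p_4/q_4 = 8893/230
  p_5/q_5 = 9009/233
  p_6/q_6 = 17902/463
  p_7/q_7 = 26911/696
  p_8/q_8 = 2063138/53359
q_7 = 696 ≤ 867 < 53359 = q_8, so the answer is 26911/696.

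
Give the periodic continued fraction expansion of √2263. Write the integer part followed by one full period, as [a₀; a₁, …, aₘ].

[47; 1, 1, 3, 47, 3, 1, 1, 94]

a₀ = ⌊√2263⌋ = 47.
With m₀=0, d₀=1 and mₖ₊₁ = dₖaₖ − mₖ, dₖ₊₁ = (n − mₖ₊₁²)/dₖ, aₖ₊₁ = ⌊(a₀+mₖ₊₁)/dₖ₊₁⌋:
  k=1: m=47, d=54, a=1
  k=2: m=7, d=41, a=1
  k=3: m=34, d=27, a=3
  k=4: m=47, d=2, a=47
  k=5: m=47, d=27, a=3
  k=6: m=34, d=41, a=1
  k=7: m=7, d=54, a=1
  k=8: m=47, d=1, a=94
d=1 and a=2a₀=94 at k=8, so the next step gives (m, d) = (47, 54) again — its k=1 value — and the period has length 8.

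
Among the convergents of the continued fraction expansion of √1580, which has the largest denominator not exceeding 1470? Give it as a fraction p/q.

50561/1272

√1580 = [39; 1, 2, 1, 78, …] (period length 4).
Convergents:
  p_0/q_0 = 39/1
  p_1/q_1 = 40/1
  p_2/q_2 = 119/3
  p_3/q_3 = 159/4
  p_4/q_4 = 12521/315
  p_5/q_5 = 12680/319
  p_6/q_6 = 37881/953
  p_7/q_7 = 50561/1272
  p_8/q_8 = 3981639/100169
q_7 = 1272 ≤ 1470 < 100169 = q_8, so the answer is 50561/1272.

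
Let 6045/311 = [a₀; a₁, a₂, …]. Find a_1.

6045 = 19·311 + 136   →  a_0 = 19
311 = 2·136 + 39   →  a_1 = 2

2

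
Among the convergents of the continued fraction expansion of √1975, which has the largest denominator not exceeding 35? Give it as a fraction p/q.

1511/34

√1975 = [44; 2, 3, 1, 2, 1, 3, 2, 88, …] (period length 8).
Convergents:
  p_0/q_0 = 44/1
  p_1/q_1 = 89/2
  p_2/q_2 = 311/7
  p_3/q_3 = 400/9
  p_4/q_4 = 1111/25
  p_5/q_5 = 1511/34
  p_6/q_6 = 5644/127
q_5 = 34 ≤ 35 < 127 = q_6, so the answer is 1511/34.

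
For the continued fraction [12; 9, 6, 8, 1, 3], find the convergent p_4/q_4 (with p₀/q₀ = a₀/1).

Using pₖ = aₖpₖ₋₁ + pₖ₋₂, qₖ = aₖqₖ₋₁ + qₖ₋₂ (with p₋₁=1, p₋₂=0, q₋₁=0, q₋₂=1):
  k=0: a=12, p=12, q=1
  k=1: a=9, p=109, q=9
  k=2: a=6, p=666, q=55
  k=3: a=8, p=5437, q=449
  k=4: a=1, p=6103, q=504

6103/504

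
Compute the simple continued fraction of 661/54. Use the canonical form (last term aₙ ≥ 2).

[12; 4, 6, 2]

661 = 12*54 + 13
54 = 4*13 + 2
13 = 6*2 + 1
2 = 2*1 + 0  (stop)
So 661/54 = [12; 4, 6, 2].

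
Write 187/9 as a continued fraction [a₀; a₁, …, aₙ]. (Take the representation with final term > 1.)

187 = 20·9 + 7
9 = 1·7 + 2
7 = 3·2 + 1
2 = 2·1 + 0  (stop)
So 187/9 = [20; 1, 3, 2].

[20; 1, 3, 2]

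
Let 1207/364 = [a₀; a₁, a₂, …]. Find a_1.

3

1207 = 3·364 + 115   →  a_0 = 3
364 = 3·115 + 19   →  a_1 = 3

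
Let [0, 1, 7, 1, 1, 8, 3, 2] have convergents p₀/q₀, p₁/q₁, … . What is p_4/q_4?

Using pₖ = aₖpₖ₋₁ + pₖ₋₂, qₖ = aₖqₖ₋₁ + qₖ₋₂ (with p₋₁=1, p₋₂=0, q₋₁=0, q₋₂=1):
  k=0: a=0, p=0, q=1
  k=1: a=1, p=1, q=1
  k=2: a=7, p=7, q=8
  k=3: a=1, p=8, q=9
  k=4: a=1, p=15, q=17

15/17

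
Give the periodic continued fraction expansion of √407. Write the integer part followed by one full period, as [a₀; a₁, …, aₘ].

[20; 5, 1, 2, 1, 5, 40]

a₀ = ⌊√407⌋ = 20.
With m₀=0, d₀=1 and mₖ₊₁ = dₖaₖ − mₖ, dₖ₊₁ = (n − mₖ₊₁²)/dₖ, aₖ₊₁ = ⌊(a₀+mₖ₊₁)/dₖ₊₁⌋:
  k=1: m=20, d=7, a=5
  k=2: m=15, d=26, a=1
  k=3: m=11, d=11, a=2
  k=4: m=11, d=26, a=1
  k=5: m=15, d=7, a=5
  k=6: m=20, d=1, a=40
d=1 and a=2a₀=40 at k=6, so the next step gives (m, d) = (20, 7) again — its k=1 value — and the period has length 6.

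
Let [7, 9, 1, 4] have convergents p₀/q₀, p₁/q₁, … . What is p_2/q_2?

Using pₖ = aₖpₖ₋₁ + pₖ₋₂, qₖ = aₖqₖ₋₁ + qₖ₋₂ (with p₋₁=1, p₋₂=0, q₋₁=0, q₋₂=1):
  k=0: a=7, p=7, q=1
  k=1: a=9, p=64, q=9
  k=2: a=1, p=71, q=10

71/10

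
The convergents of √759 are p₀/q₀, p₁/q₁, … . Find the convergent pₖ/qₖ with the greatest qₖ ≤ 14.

303/11

√759 = [27; 1, 1, 4, 1, 1, 54, …] (period length 6).
Convergents:
  p_0/q_0 = 27/1
  p_1/q_1 = 28/1
  p_2/q_2 = 55/2
  p_3/q_3 = 248/9
  p_4/q_4 = 303/11
  p_5/q_5 = 551/20
q_4 = 11 ≤ 14 < 20 = q_5, so the answer is 303/11.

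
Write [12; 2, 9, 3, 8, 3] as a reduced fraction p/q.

Using pₖ = aₖpₖ₋₁ + pₖ₋₂ and qₖ = aₖqₖ₋₁ + qₖ₋₂:
  k=0: a=12, p=12, q=1
  k=1: a=2, p=25, q=2
  k=2: a=9, p=237, q=19
  k=3: a=3, p=736, q=59
  k=4: a=8, p=6125, q=491
  k=5: a=3, p=19111, q=1532

19111/1532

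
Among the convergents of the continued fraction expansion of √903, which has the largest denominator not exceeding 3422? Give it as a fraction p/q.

√903 = [30; 20, 60, …] (period length 2).
Convergents:
  p_0/q_0 = 30/1
  p_1/q_1 = 601/20
  p_2/q_2 = 36090/1201
  p_3/q_3 = 722401/24040
q_2 = 1201 ≤ 3422 < 24040 = q_3, so the answer is 36090/1201.

36090/1201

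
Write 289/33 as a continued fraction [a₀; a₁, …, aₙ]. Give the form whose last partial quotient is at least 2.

[8; 1, 3, 8]

289 = 8*33 + 25
33 = 1*25 + 8
25 = 3*8 + 1
8 = 8*1 + 0  (stop)
So 289/33 = [8; 1, 3, 8].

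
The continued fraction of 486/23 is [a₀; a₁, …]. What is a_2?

486 = 21·23 + 3   →  a_0 = 21
23 = 7·3 + 2   →  a_1 = 7
3 = 1·2 + 1   →  a_2 = 1

1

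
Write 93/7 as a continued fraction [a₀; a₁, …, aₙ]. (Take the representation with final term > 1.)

[13; 3, 2]

93 = 13·7 + 2
7 = 3·2 + 1
2 = 2·1 + 0  (stop)
So 93/7 = [13; 3, 2].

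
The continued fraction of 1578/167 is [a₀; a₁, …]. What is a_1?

1578 = 9·167 + 75   →  a_0 = 9
167 = 2·75 + 17   →  a_1 = 2

2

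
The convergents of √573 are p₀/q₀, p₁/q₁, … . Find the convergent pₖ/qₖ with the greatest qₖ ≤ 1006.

18360/767

√573 = [23; 1, 14, 1, 46, …] (period length 4).
Convergents:
  p_0/q_0 = 23/1
  p_1/q_1 = 24/1
  p_2/q_2 = 359/15
  p_3/q_3 = 383/16
  p_4/q_4 = 17977/751
  p_5/q_5 = 18360/767
  p_6/q_6 = 275017/11489
q_5 = 767 ≤ 1006 < 11489 = q_6, so the answer is 18360/767.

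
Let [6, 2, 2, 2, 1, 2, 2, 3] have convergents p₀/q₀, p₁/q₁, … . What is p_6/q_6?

699/109

Using pₖ = aₖpₖ₋₁ + pₖ₋₂, qₖ = aₖqₖ₋₁ + qₖ₋₂ (with p₋₁=1, p₋₂=0, q₋₁=0, q₋₂=1):
  k=0: a=6, p=6, q=1
  k=1: a=2, p=13, q=2
  k=2: a=2, p=32, q=5
  k=3: a=2, p=77, q=12
  k=4: a=1, p=109, q=17
  k=5: a=2, p=295, q=46
  k=6: a=2, p=699, q=109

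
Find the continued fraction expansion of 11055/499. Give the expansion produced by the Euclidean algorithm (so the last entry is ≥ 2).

11055 = 22*499 + 77
499 = 6*77 + 37
77 = 2*37 + 3
37 = 12*3 + 1
3 = 3*1 + 0  (stop)
So 11055/499 = [22; 6, 2, 12, 3].

[22; 6, 2, 12, 3]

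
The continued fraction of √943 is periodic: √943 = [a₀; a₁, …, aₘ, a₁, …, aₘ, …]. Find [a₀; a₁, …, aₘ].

[30; 1, 2, 2, 2, 1, 60]

a₀ = ⌊√943⌋ = 30.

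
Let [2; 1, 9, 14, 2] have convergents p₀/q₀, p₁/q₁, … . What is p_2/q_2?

29/10

Using pₖ = aₖpₖ₋₁ + pₖ₋₂, qₖ = aₖqₖ₋₁ + qₖ₋₂ (with p₋₁=1, p₋₂=0, q₋₁=0, q₋₂=1):
  k=0: a=2, p=2, q=1
  k=1: a=1, p=3, q=1
  k=2: a=9, p=29, q=10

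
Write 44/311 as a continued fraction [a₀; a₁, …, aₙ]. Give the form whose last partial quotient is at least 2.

[0; 7, 14, 1, 2]

44 = 0×311 + 44
311 = 7×44 + 3
44 = 14×3 + 2
3 = 1×2 + 1
2 = 2×1 + 0  (stop)
So 44/311 = [0; 7, 14, 1, 2].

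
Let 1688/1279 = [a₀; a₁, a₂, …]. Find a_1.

3

1688 = 1·1279 + 409   →  a_0 = 1
1279 = 3·409 + 52   →  a_1 = 3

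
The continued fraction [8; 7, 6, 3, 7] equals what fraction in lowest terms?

8099/995

Using pₖ = aₖpₖ₋₁ + pₖ₋₂ and qₖ = aₖqₖ₋₁ + qₖ₋₂:
  k=0: a=8, p=8, q=1
  k=1: a=7, p=57, q=7
  k=2: a=6, p=350, q=43
  k=3: a=3, p=1107, q=136
  k=4: a=7, p=8099, q=995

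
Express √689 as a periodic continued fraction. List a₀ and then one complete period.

a₀ = ⌊√689⌋ = 26.
With m₀=0, d₀=1 and mₖ₊₁ = dₖaₖ − mₖ, dₖ₊₁ = (n − mₖ₊₁²)/dₖ, aₖ₊₁ = ⌊(a₀+mₖ₊₁)/dₖ₊₁⌋:
  k=1: m=26, d=13, a=4
  k=2: m=26, d=1, a=52
d=1 and a=2a₀=52 at k=2, so the next step gives (m, d) = (26, 13) again — its k=1 value — and the period has length 2.

[26; 4, 52]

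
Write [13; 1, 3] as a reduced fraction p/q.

55/4

Fold from the inside: start with 3/1.
  1 + 1/3 = 4/3
  13 + 3/4 = 55/4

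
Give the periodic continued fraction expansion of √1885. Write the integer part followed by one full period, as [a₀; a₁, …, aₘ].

[43; 2, 2, 2, 86]

a₀ = ⌊√1885⌋ = 43.
With m₀=0, d₀=1 and mₖ₊₁ = dₖaₖ − mₖ, dₖ₊₁ = (n − mₖ₊₁²)/dₖ, aₖ₊₁ = ⌊(a₀+mₖ₊₁)/dₖ₊₁⌋:
  k=1: m=43, d=36, a=2
  k=2: m=29, d=29, a=2
  k=3: m=29, d=36, a=2
  k=4: m=43, d=1, a=86
d=1 and a=2a₀=86 at k=4, so the next step gives (m, d) = (43, 36) again — its k=1 value — and the period has length 4.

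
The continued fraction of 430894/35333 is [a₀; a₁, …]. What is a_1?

5

430894 = 12·35333 + 6898   →  a_0 = 12
35333 = 5·6898 + 843   →  a_1 = 5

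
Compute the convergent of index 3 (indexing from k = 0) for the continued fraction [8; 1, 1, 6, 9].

111/13

Using pₖ = aₖpₖ₋₁ + pₖ₋₂, qₖ = aₖqₖ₋₁ + qₖ₋₂ (with p₋₁=1, p₋₂=0, q₋₁=0, q₋₂=1):
  k=0: a=8, p=8, q=1
  k=1: a=1, p=9, q=1
  k=2: a=1, p=17, q=2
  k=3: a=6, p=111, q=13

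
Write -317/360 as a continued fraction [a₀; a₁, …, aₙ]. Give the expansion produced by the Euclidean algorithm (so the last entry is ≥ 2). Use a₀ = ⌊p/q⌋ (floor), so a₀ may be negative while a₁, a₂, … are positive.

-317 = -1*360 + 43
360 = 8*43 + 16
43 = 2*16 + 11
16 = 1*11 + 5
11 = 2*5 + 1
5 = 5*1 + 0  (stop)
So -317/360 = [-1; 8, 2, 1, 2, 5].

[-1; 8, 2, 1, 2, 5]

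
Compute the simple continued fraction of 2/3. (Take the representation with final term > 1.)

[0; 1, 2]

2 = 0×3 + 2
3 = 1×2 + 1
2 = 2×1 + 0  (stop)
So 2/3 = [0; 1, 2].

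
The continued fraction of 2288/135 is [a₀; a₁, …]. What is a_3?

2288 = 16·135 + 128   →  a_0 = 16
135 = 1·128 + 7   →  a_1 = 1
128 = 18·7 + 2   →  a_2 = 18
7 = 3·2 + 1   →  a_3 = 3

3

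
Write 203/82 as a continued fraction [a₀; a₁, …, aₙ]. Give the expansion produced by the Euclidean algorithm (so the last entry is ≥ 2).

[2; 2, 9, 1, 3]

203 = 2×82 + 39
82 = 2×39 + 4
39 = 9×4 + 3
4 = 1×3 + 1
3 = 3×1 + 0  (stop)
So 203/82 = [2; 2, 9, 1, 3].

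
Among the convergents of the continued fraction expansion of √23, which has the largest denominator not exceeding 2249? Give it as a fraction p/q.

10124/2111

√23 = [4; 1, 3, 1, 8, …] (period length 4).
Convergents:
  p_0/q_0 = 4/1
  p_1/q_1 = 5/1
  p_2/q_2 = 19/4
  p_3/q_3 = 24/5
  p_4/q_4 = 211/44
  p_5/q_5 = 235/49
  p_6/q_6 = 916/191
  p_7/q_7 = 1151/240
  p_8/q_8 = 10124/2111
  p_9/q_9 = 11275/2351
q_8 = 2111 ≤ 2249 < 2351 = q_9, so the answer is 10124/2111.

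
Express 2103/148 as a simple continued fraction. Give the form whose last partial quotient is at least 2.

[14; 4, 1, 3, 2, 3]

2103 = 14·148 + 31
148 = 4·31 + 24
31 = 1·24 + 7
24 = 3·7 + 3
7 = 2·3 + 1
3 = 3·1 + 0  (stop)
So 2103/148 = [14; 4, 1, 3, 2, 3].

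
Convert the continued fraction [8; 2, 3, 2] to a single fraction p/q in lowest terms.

Using pₖ = aₖpₖ₋₁ + pₖ₋₂ and qₖ = aₖqₖ₋₁ + qₖ₋₂:
  k=0: a=8, p=8, q=1
  k=1: a=2, p=17, q=2
  k=2: a=3, p=59, q=7
  k=3: a=2, p=135, q=16

135/16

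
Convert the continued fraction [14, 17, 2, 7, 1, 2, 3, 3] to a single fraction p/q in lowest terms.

132855/9451

Using pₖ = aₖpₖ₋₁ + pₖ₋₂ and qₖ = aₖqₖ₋₁ + qₖ₋₂:
  k=0: a=14, p=14, q=1
  k=1: a=17, p=239, q=17
  k=2: a=2, p=492, q=35
  k=3: a=7, p=3683, q=262
  k=4: a=1, p=4175, q=297
  k=5: a=2, p=12033, q=856
  k=6: a=3, p=40274, q=2865
  k=7: a=3, p=132855, q=9451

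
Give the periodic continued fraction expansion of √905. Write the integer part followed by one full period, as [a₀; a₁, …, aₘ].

a₀ = ⌊√905⌋ = 30.
With m₀=0, d₀=1 and mₖ₊₁ = dₖaₖ − mₖ, dₖ₊₁ = (n − mₖ₊₁²)/dₖ, aₖ₊₁ = ⌊(a₀+mₖ₊₁)/dₖ₊₁⌋:
  k=1: m=30, d=5, a=12
  k=2: m=30, d=1, a=60
d=1 and a=2a₀=60 at k=2, so the next step gives (m, d) = (30, 5) again — its k=1 value — and the period has length 2.

[30; 12, 60]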